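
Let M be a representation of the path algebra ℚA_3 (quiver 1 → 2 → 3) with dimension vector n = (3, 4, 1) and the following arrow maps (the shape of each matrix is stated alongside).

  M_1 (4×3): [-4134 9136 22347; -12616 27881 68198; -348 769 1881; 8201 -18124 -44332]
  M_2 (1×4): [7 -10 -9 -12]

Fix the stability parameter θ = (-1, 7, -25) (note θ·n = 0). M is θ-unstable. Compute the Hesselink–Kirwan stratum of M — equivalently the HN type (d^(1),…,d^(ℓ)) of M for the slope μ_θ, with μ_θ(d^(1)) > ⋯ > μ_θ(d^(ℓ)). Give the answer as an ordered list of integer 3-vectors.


Barcode: M ≅ I[1,2]^2, I[1,3], I[2,2]. HN layers by μ_θ (3 steps, strictly decreasing):
  μ^(1)=7; μ^(2)=-1; μ^(3)=-19/3

((0, 3, 0); (2, 0, 0); (1, 1, 1))


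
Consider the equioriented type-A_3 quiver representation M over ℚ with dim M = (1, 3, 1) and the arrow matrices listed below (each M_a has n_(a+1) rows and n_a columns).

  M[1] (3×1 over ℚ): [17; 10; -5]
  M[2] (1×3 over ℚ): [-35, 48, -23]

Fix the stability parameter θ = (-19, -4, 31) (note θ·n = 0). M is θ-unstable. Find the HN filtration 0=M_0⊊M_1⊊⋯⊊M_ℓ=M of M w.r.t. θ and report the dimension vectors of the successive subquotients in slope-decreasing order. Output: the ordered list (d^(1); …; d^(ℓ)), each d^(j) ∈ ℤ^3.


Via rank(M_{q-1}∘⋯∘M_p): M ≅ I[1,2], I[2,2], I[2,3].
μ_θ-semistable layers: μ^(1)=31; μ^(2)=-4; μ^(3)=-19

((0, 0, 1); (0, 3, 0); (1, 0, 0))


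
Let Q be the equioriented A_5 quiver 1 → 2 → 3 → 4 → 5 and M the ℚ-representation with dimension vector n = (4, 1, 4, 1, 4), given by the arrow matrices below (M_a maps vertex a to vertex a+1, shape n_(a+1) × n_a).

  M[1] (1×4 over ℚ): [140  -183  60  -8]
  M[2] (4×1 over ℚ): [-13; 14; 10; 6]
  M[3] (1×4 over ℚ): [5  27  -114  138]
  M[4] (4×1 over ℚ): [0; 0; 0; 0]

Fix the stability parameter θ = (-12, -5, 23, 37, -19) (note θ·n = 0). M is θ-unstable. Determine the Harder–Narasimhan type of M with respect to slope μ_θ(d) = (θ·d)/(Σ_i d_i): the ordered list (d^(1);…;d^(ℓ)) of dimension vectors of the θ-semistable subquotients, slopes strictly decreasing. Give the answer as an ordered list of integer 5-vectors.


Interval decomposition of M: I[1,1]^3, I[1,4], I[3,3]^3, I[5,5]^4.
HN type (ℓ=5): μ^(1)=37; μ^(2)=23; μ^(3)=-5; μ^(4)=-12; μ^(5)=-19

((0, 0, 0, 1, 0); (0, 0, 4, 0, 0); (0, 1, 0, 0, 0); (4, 0, 0, 0, 0); (0, 0, 0, 0, 4))


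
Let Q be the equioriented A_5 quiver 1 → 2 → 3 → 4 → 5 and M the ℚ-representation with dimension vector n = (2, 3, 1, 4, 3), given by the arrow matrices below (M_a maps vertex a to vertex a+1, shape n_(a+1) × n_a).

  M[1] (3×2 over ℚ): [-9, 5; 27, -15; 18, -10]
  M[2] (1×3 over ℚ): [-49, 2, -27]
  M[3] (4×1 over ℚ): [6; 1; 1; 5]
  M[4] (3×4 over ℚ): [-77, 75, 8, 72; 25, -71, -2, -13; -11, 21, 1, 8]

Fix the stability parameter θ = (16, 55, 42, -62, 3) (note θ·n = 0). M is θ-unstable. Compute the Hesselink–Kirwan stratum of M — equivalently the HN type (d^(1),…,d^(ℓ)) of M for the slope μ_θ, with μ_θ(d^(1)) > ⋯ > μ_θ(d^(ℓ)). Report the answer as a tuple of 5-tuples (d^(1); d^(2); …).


Via rank(M_{q-1}∘⋯∘M_p): M ≅ I[1,1], I[1,5], I[2,2]^2, I[4,4], I[4,5]^2.
μ_θ-semistable layers: μ^(1)=55; μ^(2)=16; μ^(3)=54/5; μ^(4)=3; μ^(5)=-62

((0, 2, 0, 0, 0); (1, 0, 0, 0, 0); (1, 1, 1, 1, 1); (0, 0, 0, 0, 2); (0, 0, 0, 3, 0))


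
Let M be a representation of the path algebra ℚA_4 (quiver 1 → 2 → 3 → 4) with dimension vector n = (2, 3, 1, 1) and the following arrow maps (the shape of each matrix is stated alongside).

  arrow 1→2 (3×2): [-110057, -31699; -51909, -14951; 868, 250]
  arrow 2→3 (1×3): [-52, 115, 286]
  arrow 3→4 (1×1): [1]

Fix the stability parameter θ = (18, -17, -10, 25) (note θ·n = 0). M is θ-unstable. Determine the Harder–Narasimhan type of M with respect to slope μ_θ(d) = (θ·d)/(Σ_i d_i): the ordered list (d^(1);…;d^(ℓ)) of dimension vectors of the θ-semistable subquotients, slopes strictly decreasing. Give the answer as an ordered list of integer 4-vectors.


Barcode: M ≅ I[1,2], I[1,4], I[2,2]. HN layers by μ_θ (4 steps, strictly decreasing):
  μ^(1)=25; μ^(2)=1/2; μ^(3)=-3; μ^(4)=-17

((0, 0, 0, 1); (1, 1, 0, 0); (1, 1, 1, 0); (0, 1, 0, 0))


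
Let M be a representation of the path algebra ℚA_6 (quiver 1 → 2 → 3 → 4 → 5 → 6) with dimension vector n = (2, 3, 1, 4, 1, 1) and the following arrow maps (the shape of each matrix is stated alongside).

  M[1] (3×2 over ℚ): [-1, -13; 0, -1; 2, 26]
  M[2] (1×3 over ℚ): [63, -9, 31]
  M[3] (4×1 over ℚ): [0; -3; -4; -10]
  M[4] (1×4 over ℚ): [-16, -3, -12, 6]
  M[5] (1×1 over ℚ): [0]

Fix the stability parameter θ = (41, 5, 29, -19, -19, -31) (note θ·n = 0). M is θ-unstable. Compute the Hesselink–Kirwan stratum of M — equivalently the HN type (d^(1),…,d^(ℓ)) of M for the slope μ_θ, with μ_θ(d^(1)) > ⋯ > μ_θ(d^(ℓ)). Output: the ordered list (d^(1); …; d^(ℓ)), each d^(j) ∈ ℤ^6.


Via rank(M_{q-1}∘⋯∘M_p): M ≅ I[1,2], I[1,5], I[2,2], I[4,4]^3, I[6,6].
μ_θ-semistable layers: μ^(1)=23; μ^(2)=37/5; μ^(3)=5; μ^(4)=-19; μ^(5)=-31

((1, 1, 0, 0, 0, 0); (1, 1, 1, 1, 1, 0); (0, 1, 0, 0, 0, 0); (0, 0, 0, 3, 0, 0); (0, 0, 0, 0, 0, 1))


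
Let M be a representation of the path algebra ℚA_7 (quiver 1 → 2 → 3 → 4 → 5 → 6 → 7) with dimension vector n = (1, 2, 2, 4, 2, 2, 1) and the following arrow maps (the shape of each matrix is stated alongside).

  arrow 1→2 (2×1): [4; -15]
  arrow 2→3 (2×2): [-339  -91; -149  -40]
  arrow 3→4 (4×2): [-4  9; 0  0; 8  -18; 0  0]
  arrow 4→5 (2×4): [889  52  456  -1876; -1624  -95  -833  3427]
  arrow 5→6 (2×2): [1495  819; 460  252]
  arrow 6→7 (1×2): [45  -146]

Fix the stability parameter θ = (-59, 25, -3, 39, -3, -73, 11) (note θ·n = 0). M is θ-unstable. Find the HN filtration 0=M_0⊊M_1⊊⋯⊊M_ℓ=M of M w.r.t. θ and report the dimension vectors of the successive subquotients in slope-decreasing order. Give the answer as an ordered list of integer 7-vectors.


Barcode: M ≅ I[1,3], I[2,7], I[4,4]^2, I[4,5], I[6,6]. HN layers by μ_θ (6 steps, strictly decreasing):
  μ^(1)=39; μ^(2)=18; μ^(3)=11; μ^(4)=-3; μ^(5)=-59; μ^(6)=-73

((0, 0, 0, 2, 0, 0, 0); (0, 0, 0, 1, 1, 0, 0); (0, 1, 1, 0, 0, 0, 1); (0, 1, 1, 1, 1, 1, 0); (1, 0, 0, 0, 0, 0, 0); (0, 0, 0, 0, 0, 1, 0))


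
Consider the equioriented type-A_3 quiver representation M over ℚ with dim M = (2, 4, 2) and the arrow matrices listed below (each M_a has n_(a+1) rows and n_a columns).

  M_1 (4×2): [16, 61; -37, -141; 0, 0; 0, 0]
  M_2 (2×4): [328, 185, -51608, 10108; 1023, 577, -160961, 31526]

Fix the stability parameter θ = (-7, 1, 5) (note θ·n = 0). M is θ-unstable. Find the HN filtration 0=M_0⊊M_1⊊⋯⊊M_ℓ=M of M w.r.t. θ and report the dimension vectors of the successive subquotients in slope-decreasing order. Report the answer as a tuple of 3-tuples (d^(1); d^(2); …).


Interval decomposition of M: I[1,3]^2, I[2,2]^2.
HN type (ℓ=3): μ^(1)=5; μ^(2)=1; μ^(3)=-7

((0, 0, 2); (0, 4, 0); (2, 0, 0))


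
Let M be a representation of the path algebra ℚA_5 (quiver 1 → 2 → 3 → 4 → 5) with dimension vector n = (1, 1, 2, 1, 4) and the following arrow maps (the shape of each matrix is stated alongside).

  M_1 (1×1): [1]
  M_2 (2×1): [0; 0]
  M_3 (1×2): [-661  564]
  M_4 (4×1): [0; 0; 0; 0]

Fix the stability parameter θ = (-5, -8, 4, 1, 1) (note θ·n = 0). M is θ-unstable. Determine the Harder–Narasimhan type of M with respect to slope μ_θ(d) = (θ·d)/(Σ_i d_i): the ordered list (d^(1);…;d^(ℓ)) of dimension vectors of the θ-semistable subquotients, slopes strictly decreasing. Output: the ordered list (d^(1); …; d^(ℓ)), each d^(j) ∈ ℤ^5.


Via rank(M_{q-1}∘⋯∘M_p): M ≅ I[1,2], I[3,3], I[3,4], I[5,5]^4.
μ_θ-semistable layers: μ^(1)=4; μ^(2)=5/2; μ^(3)=1; μ^(4)=-13/2

((0, 0, 1, 0, 0); (0, 0, 1, 1, 0); (0, 0, 0, 0, 4); (1, 1, 0, 0, 0))


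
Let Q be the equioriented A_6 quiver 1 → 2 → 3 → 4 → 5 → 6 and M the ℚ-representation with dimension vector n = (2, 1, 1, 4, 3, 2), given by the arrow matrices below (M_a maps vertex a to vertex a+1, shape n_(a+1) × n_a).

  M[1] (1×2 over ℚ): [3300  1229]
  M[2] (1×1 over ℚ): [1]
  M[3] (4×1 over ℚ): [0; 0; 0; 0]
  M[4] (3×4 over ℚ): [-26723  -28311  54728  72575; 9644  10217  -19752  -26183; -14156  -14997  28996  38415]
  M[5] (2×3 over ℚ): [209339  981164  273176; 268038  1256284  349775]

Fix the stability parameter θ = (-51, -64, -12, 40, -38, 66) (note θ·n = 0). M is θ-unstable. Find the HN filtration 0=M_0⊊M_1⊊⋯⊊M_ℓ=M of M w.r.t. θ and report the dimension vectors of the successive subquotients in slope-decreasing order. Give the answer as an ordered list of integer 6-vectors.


Interval decomposition of M: I[1,1], I[1,3], I[4,4], I[4,5], I[4,6]^2.
HN type (ℓ=6): μ^(1)=66; μ^(2)=40; μ^(3)=1; μ^(4)=-12; μ^(5)=-51; μ^(6)=-115/2

((0, 0, 0, 0, 0, 2); (0, 0, 0, 1, 0, 0); (0, 0, 0, 3, 3, 0); (0, 0, 1, 0, 0, 0); (1, 0, 0, 0, 0, 0); (1, 1, 0, 0, 0, 0))


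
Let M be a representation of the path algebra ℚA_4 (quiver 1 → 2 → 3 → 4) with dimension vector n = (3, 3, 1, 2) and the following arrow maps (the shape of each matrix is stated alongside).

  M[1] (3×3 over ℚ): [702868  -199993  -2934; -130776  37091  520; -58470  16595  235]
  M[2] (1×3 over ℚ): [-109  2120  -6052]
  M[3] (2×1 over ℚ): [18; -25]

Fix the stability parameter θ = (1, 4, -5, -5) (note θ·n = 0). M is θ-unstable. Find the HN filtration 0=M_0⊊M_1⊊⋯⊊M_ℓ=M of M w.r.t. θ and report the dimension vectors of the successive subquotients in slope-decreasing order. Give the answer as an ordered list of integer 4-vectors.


Via rank(M_{q-1}∘⋯∘M_p): M ≅ I[1,1], I[1,2], I[1,4], I[2,2], I[4,4].
μ_θ-semistable layers: μ^(1)=4; μ^(2)=1; μ^(3)=-5/4; μ^(4)=-5

((0, 2, 0, 0); (2, 0, 0, 0); (1, 1, 1, 1); (0, 0, 0, 1))


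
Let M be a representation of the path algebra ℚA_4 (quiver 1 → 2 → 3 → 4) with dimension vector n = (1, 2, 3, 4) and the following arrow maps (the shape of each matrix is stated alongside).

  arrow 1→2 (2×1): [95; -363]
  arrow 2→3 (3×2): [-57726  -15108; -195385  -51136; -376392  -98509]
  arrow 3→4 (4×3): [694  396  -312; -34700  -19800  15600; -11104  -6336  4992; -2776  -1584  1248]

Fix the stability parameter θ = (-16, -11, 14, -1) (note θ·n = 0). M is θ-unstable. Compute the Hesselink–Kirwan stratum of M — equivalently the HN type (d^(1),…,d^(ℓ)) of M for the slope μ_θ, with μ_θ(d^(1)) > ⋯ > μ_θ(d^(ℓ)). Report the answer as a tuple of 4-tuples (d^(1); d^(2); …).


Barcode: M ≅ I[1,3], I[2,3], I[3,4], I[4,4]^3. HN layers by μ_θ (5 steps, strictly decreasing):
  μ^(1)=14; μ^(2)=13/2; μ^(3)=-1; μ^(4)=-11; μ^(5)=-16

((0, 0, 2, 0); (0, 0, 1, 1); (0, 0, 0, 3); (0, 2, 0, 0); (1, 0, 0, 0))


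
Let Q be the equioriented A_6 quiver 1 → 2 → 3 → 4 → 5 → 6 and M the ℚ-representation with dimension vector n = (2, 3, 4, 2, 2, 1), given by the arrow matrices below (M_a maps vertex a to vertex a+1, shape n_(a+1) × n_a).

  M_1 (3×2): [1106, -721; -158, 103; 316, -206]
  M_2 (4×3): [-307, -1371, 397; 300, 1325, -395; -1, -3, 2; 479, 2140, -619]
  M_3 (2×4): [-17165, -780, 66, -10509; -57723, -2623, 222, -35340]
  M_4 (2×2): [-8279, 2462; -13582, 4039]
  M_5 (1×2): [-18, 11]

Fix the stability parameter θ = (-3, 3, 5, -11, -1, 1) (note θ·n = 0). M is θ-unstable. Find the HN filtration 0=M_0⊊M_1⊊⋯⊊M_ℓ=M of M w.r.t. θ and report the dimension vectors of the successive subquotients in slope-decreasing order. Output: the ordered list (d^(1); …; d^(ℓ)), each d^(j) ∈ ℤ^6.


Barcode: M ≅ I[1,1], I[1,6], I[2,3], I[2,5], I[3,3]. HN layers by μ_θ (5 steps, strictly decreasing):
  μ^(1)=5; μ^(2)=3; μ^(3)=1; μ^(4)=-1; μ^(5)=-3

((0, 0, 2, 0, 0, 0); (0, 1, 0, 0, 0, 0); (0, 0, 0, 0, 0, 1); (0, 2, 2, 2, 2, 0); (2, 0, 0, 0, 0, 0))


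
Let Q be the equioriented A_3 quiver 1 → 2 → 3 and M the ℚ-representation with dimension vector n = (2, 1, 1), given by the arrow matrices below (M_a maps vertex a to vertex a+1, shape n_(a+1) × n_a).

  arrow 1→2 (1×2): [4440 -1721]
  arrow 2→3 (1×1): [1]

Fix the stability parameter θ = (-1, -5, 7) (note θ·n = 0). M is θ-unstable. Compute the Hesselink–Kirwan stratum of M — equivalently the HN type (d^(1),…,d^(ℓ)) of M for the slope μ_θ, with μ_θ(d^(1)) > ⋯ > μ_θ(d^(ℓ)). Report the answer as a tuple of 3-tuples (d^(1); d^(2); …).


Barcode: M ≅ I[1,1], I[1,3]. HN layers by μ_θ (3 steps, strictly decreasing):
  μ^(1)=7; μ^(2)=-1; μ^(3)=-3

((0, 0, 1); (1, 0, 0); (1, 1, 0))


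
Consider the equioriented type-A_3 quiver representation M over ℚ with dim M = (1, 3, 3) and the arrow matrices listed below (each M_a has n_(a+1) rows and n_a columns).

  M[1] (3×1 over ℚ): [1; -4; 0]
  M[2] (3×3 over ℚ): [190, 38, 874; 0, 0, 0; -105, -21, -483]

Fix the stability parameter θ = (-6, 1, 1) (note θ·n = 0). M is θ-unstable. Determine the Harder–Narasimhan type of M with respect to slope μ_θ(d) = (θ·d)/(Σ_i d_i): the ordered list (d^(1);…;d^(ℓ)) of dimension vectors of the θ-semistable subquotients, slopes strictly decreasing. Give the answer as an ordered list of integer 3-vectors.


Barcode: M ≅ I[1,3], I[2,2]^2, I[3,3]^2. HN layers by μ_θ (2 steps, strictly decreasing):
  μ^(1)=1; μ^(2)=-6

((0, 3, 3); (1, 0, 0))


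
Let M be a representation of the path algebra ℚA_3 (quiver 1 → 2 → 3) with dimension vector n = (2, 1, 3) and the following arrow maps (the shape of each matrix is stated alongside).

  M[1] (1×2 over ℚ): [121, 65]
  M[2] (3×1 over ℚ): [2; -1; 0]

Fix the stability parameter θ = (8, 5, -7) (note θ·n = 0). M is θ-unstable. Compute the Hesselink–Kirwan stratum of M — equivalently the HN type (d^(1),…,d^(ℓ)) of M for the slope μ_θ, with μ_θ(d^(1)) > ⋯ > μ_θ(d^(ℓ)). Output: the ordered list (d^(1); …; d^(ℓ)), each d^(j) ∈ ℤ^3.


Via rank(M_{q-1}∘⋯∘M_p): M ≅ I[1,1], I[1,3], I[3,3]^2.
μ_θ-semistable layers: μ^(1)=8; μ^(2)=2; μ^(3)=-7

((1, 0, 0); (1, 1, 1); (0, 0, 2))


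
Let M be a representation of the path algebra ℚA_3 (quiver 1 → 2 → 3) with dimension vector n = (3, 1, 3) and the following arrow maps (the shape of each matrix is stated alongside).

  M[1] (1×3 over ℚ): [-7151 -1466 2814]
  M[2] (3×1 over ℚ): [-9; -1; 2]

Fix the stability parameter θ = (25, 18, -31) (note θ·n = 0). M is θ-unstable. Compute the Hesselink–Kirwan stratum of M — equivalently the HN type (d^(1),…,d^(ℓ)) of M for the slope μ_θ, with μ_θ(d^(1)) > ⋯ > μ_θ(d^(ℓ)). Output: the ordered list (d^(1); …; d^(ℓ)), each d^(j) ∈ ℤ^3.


Via rank(M_{q-1}∘⋯∘M_p): M ≅ I[1,1]^2, I[1,3], I[3,3]^2.
μ_θ-semistable layers: μ^(1)=25; μ^(2)=4; μ^(3)=-31

((2, 0, 0); (1, 1, 1); (0, 0, 2))


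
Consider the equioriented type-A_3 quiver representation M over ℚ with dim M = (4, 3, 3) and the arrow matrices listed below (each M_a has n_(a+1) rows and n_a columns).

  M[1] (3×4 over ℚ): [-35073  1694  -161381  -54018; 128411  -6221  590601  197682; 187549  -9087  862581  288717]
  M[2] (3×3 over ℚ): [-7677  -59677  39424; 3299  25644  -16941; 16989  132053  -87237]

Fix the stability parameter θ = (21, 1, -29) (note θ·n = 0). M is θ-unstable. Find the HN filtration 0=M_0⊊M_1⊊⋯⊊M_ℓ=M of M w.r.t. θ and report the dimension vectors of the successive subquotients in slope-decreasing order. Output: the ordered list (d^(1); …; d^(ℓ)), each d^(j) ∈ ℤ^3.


Via rank(M_{q-1}∘⋯∘M_p): M ≅ I[1,1], I[1,3]^3.
μ_θ-semistable layers: μ^(1)=21; μ^(2)=-7/3

((1, 0, 0); (3, 3, 3))


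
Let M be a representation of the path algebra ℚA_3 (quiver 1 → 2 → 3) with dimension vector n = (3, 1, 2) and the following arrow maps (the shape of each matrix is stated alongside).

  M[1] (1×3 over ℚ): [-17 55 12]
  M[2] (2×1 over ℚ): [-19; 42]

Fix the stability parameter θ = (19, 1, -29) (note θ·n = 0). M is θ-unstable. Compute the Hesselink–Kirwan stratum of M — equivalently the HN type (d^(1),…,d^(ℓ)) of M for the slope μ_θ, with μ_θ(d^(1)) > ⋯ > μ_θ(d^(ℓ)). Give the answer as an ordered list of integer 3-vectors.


Interval decomposition of M: I[1,1]^2, I[1,3], I[3,3].
HN type (ℓ=3): μ^(1)=19; μ^(2)=-3; μ^(3)=-29

((2, 0, 0); (1, 1, 1); (0, 0, 1))


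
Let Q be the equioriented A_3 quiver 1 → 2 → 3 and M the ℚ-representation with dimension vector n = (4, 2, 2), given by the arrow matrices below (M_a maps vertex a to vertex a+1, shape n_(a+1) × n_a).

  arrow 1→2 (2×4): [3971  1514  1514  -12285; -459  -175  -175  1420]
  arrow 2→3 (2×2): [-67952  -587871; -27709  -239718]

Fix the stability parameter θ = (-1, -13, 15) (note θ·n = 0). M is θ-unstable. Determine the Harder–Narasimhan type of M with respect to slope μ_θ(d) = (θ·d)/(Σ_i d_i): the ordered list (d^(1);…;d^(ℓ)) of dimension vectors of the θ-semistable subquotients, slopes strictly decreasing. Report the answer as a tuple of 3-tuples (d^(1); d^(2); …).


Via rank(M_{q-1}∘⋯∘M_p): M ≅ I[1,1]^2, I[1,3]^2.
μ_θ-semistable layers: μ^(1)=15; μ^(2)=-1; μ^(3)=-7

((0, 0, 2); (2, 0, 0); (2, 2, 0))


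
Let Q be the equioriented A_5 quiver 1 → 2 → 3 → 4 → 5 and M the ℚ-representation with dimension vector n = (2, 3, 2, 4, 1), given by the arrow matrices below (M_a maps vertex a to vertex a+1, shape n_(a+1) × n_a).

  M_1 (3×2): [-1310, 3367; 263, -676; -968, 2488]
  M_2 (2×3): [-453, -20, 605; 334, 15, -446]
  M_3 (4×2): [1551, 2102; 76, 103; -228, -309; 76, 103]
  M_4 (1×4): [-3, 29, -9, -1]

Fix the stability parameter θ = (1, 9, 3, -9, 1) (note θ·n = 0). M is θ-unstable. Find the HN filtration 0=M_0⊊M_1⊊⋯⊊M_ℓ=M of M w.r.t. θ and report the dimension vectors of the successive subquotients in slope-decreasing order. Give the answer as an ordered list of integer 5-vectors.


Barcode: M ≅ I[1,4], I[1,5], I[2,2], I[4,4]^2. HN layers by μ_θ (3 steps, strictly decreasing):
  μ^(1)=9; μ^(2)=1; μ^(3)=-9

((0, 1, 0, 0, 0); (2, 2, 2, 2, 1); (0, 0, 0, 2, 0))


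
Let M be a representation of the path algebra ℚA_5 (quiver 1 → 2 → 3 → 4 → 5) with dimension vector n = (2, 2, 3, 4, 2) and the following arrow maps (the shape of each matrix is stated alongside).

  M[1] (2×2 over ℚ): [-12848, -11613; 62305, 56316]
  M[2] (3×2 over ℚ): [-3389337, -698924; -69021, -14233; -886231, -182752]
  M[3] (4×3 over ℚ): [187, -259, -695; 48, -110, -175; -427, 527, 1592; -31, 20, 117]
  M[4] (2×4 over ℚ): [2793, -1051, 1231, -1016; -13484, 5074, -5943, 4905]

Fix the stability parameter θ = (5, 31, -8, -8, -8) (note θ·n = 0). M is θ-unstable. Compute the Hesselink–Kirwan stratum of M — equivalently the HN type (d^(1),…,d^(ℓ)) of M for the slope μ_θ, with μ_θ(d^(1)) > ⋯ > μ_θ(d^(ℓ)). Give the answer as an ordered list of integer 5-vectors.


Barcode: M ≅ I[1,4], I[1,5], I[3,5], I[4,4]. HN layers by μ_θ (3 steps, strictly decreasing):
  μ^(1)=5; μ^(2)=12/5; μ^(3)=-8

((1, 1, 1, 1, 0); (1, 1, 1, 1, 1); (0, 0, 1, 2, 1))


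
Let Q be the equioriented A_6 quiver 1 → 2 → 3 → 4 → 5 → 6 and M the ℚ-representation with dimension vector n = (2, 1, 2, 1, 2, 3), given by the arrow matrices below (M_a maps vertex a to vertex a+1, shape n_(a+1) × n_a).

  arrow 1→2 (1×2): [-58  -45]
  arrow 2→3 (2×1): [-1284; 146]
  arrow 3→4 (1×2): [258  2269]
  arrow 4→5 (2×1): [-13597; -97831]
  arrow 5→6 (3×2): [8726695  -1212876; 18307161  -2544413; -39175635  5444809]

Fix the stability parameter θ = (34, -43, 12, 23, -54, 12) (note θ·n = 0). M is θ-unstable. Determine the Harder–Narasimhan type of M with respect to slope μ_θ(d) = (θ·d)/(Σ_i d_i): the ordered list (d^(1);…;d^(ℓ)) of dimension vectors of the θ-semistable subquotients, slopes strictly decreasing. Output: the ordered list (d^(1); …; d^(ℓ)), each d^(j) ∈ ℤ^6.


Interval decomposition of M: I[1,1], I[1,6], I[3,3], I[5,6], I[6,6].
HN type (ℓ=4): μ^(1)=34; μ^(2)=12; μ^(3)=-28/5; μ^(4)=-54

((1, 0, 0, 0, 0, 0); (0, 0, 1, 0, 0, 3); (1, 1, 1, 1, 1, 0); (0, 0, 0, 0, 1, 0))


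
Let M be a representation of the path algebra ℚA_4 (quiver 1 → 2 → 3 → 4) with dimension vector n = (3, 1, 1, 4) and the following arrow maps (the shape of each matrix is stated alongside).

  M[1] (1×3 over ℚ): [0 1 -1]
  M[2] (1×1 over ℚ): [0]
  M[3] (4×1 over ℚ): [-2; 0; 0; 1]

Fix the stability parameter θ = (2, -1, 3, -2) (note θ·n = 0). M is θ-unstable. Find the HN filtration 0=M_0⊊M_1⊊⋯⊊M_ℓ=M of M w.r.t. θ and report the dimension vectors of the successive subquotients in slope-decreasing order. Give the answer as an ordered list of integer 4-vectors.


Via rank(M_{q-1}∘⋯∘M_p): M ≅ I[1,1]^2, I[1,2], I[3,4], I[4,4]^3.
μ_θ-semistable layers: μ^(1)=2; μ^(2)=1/2; μ^(3)=-2

((2, 0, 0, 0); (1, 1, 1, 1); (0, 0, 0, 3))


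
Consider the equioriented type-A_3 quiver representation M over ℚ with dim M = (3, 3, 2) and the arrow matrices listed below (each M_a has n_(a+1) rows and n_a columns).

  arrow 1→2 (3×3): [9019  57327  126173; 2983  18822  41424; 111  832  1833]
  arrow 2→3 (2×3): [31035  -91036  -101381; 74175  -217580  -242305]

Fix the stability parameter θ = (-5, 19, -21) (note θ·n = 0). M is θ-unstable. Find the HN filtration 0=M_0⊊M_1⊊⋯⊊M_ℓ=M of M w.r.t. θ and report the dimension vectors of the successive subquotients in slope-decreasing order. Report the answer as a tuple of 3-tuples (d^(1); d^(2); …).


Barcode: M ≅ I[1,2]^2, I[1,3], I[3,3]. HN layers by μ_θ (4 steps, strictly decreasing):
  μ^(1)=19; μ^(2)=-1; μ^(3)=-5; μ^(4)=-21

((0, 2, 0); (0, 1, 1); (3, 0, 0); (0, 0, 1))


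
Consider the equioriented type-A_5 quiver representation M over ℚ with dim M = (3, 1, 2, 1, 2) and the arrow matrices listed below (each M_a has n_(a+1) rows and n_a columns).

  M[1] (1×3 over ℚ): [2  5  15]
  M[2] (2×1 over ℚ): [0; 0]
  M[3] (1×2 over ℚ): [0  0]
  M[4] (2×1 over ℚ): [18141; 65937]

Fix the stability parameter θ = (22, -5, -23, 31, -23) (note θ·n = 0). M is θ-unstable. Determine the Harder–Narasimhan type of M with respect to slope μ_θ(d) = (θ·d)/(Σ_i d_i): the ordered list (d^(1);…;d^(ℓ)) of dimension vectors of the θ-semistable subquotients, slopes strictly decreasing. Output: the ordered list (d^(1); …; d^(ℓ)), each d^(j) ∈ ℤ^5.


Barcode: M ≅ I[1,1]^2, I[1,2], I[3,3]^2, I[4,5], I[5,5]. HN layers by μ_θ (4 steps, strictly decreasing):
  μ^(1)=22; μ^(2)=17/2; μ^(3)=4; μ^(4)=-23

((2, 0, 0, 0, 0); (1, 1, 0, 0, 0); (0, 0, 0, 1, 1); (0, 0, 2, 0, 1))


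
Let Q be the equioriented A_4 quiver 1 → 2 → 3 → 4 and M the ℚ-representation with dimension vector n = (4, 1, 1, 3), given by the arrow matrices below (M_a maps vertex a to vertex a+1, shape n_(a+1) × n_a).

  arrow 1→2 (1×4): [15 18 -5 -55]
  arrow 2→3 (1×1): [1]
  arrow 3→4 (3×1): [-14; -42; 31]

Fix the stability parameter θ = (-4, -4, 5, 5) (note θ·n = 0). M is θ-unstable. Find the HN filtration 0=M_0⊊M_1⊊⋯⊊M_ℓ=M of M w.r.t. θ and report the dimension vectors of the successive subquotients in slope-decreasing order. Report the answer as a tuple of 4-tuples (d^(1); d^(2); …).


Barcode: M ≅ I[1,1]^3, I[1,4], I[4,4]^2. HN layers by μ_θ (2 steps, strictly decreasing):
  μ^(1)=5; μ^(2)=-4

((0, 0, 1, 3); (4, 1, 0, 0))


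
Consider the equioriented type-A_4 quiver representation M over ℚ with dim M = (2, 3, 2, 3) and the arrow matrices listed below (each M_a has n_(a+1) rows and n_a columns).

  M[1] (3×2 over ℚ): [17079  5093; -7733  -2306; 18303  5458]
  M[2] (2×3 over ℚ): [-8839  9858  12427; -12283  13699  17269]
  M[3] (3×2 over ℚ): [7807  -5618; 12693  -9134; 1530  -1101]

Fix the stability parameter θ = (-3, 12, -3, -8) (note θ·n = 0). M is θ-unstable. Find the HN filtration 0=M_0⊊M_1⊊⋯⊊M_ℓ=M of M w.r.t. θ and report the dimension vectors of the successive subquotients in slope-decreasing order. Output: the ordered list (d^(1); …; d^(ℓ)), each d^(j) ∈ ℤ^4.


Interval decomposition of M: I[1,4]^2, I[2,2], I[4,4].
HN type (ℓ=4): μ^(1)=12; μ^(2)=1/3; μ^(3)=-3; μ^(4)=-8

((0, 1, 0, 0); (0, 2, 2, 2); (2, 0, 0, 0); (0, 0, 0, 1))


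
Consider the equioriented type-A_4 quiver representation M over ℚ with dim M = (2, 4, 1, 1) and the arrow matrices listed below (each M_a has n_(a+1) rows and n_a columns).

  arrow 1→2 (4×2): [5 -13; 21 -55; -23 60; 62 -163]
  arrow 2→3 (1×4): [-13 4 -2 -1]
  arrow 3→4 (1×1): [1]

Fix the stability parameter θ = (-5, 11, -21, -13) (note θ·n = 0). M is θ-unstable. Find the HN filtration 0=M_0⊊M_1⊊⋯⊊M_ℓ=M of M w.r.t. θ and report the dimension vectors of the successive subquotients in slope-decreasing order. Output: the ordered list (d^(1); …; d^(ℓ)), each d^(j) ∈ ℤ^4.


Barcode: M ≅ I[1,2], I[1,4], I[2,2]^2. HN layers by μ_θ (3 steps, strictly decreasing):
  μ^(1)=11; μ^(2)=-5; μ^(3)=-7

((0, 3, 0, 0); (1, 0, 0, 0); (1, 1, 1, 1))


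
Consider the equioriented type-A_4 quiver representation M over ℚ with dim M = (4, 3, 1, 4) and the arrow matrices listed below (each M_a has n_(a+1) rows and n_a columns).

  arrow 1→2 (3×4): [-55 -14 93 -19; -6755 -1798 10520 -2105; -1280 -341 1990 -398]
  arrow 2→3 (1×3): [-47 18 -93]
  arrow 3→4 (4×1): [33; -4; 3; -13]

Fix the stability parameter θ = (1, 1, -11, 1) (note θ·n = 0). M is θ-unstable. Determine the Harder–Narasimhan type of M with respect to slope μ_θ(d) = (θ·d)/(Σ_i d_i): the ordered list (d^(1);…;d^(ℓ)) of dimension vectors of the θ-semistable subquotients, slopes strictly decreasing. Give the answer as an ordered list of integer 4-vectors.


Interval decomposition of M: I[1,1], I[1,2]^2, I[1,4], I[4,4]^3.
HN type (ℓ=2): μ^(1)=1; μ^(2)=-3

((3, 2, 0, 4); (1, 1, 1, 0))


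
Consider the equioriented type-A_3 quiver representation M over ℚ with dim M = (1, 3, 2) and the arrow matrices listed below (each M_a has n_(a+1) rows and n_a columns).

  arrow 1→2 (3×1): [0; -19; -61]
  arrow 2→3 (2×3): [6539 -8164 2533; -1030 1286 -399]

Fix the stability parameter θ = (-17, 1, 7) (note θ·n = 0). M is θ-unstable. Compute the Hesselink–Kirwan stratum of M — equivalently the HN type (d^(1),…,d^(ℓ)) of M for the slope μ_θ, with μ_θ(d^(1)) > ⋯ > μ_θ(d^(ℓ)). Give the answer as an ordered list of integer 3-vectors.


Interval decomposition of M: I[1,3], I[2,2], I[2,3].
HN type (ℓ=3): μ^(1)=7; μ^(2)=1; μ^(3)=-17

((0, 0, 2); (0, 3, 0); (1, 0, 0))


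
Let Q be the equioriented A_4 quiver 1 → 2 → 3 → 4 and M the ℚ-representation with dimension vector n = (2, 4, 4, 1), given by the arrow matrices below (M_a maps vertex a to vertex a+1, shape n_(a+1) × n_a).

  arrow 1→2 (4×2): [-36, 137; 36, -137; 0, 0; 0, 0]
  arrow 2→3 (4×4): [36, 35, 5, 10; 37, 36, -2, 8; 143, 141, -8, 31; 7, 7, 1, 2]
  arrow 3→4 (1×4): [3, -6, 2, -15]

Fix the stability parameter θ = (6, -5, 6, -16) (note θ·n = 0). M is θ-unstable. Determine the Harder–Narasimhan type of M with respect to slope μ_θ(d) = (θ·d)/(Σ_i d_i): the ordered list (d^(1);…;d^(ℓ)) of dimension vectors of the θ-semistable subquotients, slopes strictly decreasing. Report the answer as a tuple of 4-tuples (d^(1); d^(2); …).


Interval decomposition of M: I[1,1], I[1,4], I[2,3]^3.
HN type (ℓ=3): μ^(1)=6; μ^(2)=-9/4; μ^(3)=-5

((1, 0, 3, 0); (1, 1, 1, 1); (0, 3, 0, 0))


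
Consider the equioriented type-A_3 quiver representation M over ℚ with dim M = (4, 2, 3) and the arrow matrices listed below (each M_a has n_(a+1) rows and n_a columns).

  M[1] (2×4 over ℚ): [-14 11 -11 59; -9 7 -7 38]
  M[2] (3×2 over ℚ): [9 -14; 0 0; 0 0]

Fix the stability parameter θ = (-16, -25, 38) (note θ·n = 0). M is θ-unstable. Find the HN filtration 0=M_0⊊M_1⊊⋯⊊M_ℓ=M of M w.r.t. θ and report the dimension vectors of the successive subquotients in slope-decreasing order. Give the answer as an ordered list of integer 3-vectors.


Barcode: M ≅ I[1,1]^2, I[1,2], I[1,3], I[3,3]^2. HN layers by μ_θ (3 steps, strictly decreasing):
  μ^(1)=38; μ^(2)=-16; μ^(3)=-41/2

((0, 0, 3); (2, 0, 0); (2, 2, 0))


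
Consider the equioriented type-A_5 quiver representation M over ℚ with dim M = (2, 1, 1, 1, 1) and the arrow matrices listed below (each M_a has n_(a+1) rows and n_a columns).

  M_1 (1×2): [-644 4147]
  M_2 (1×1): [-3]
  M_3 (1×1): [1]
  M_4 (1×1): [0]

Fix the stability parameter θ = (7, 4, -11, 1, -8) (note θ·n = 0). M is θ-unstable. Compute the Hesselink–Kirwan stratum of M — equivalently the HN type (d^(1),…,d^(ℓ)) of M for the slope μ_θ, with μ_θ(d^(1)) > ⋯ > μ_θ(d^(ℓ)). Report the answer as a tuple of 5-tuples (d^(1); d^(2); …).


Barcode: M ≅ I[1,1], I[1,4], I[5,5]. HN layers by μ_θ (4 steps, strictly decreasing):
  μ^(1)=7; μ^(2)=1; μ^(3)=0; μ^(4)=-8

((1, 0, 0, 0, 0); (0, 0, 0, 1, 0); (1, 1, 1, 0, 0); (0, 0, 0, 0, 1))


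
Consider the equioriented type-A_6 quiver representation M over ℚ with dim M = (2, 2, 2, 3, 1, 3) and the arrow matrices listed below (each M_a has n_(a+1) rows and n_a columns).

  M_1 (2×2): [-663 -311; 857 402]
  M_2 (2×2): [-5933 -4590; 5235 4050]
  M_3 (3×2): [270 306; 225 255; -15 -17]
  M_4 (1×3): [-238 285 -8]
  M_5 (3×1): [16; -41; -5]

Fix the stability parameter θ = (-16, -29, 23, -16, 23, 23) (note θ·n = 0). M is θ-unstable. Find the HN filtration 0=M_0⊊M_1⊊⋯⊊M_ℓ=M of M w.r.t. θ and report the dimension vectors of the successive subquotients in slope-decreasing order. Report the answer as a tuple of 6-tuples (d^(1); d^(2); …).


Barcode: M ≅ I[1,2], I[1,3], I[3,6], I[4,4]^2, I[6,6]^2. HN layers by μ_θ (4 steps, strictly decreasing):
  μ^(1)=23; μ^(2)=7/2; μ^(3)=-16; μ^(4)=-45/2

((0, 0, 1, 0, 1, 3); (0, 0, 1, 1, 0, 0); (0, 0, 0, 2, 0, 0); (2, 2, 0, 0, 0, 0))


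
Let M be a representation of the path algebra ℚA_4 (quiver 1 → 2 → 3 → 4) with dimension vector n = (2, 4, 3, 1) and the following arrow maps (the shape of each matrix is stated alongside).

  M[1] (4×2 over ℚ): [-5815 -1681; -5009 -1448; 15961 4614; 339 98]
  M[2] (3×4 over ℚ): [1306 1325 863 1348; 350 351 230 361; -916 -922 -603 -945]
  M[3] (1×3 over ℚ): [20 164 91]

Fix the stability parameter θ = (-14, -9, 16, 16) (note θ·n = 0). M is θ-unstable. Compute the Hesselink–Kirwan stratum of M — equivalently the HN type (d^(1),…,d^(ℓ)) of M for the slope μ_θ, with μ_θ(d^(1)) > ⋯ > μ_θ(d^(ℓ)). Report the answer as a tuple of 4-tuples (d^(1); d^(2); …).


Barcode: M ≅ I[1,2]^2, I[2,3], I[2,4], I[3,3]. HN layers by μ_θ (3 steps, strictly decreasing):
  μ^(1)=16; μ^(2)=-9; μ^(3)=-14

((0, 0, 3, 1); (0, 4, 0, 0); (2, 0, 0, 0))


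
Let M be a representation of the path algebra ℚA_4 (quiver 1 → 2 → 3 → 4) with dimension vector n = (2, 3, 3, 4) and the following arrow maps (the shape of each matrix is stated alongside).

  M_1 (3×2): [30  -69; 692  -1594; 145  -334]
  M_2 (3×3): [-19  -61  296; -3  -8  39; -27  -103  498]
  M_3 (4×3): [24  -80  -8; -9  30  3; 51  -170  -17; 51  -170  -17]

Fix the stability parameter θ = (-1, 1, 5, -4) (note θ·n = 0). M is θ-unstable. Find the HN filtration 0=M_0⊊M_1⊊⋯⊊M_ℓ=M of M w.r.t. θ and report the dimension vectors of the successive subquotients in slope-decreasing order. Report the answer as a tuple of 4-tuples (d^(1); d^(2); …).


Barcode: M ≅ I[1,3]^2, I[2,2], I[3,4], I[4,4]^3. HN layers by μ_θ (5 steps, strictly decreasing):
  μ^(1)=5; μ^(2)=1; μ^(3)=1/2; μ^(4)=-1; μ^(5)=-4

((0, 0, 2, 0); (0, 3, 0, 0); (0, 0, 1, 1); (2, 0, 0, 0); (0, 0, 0, 3))


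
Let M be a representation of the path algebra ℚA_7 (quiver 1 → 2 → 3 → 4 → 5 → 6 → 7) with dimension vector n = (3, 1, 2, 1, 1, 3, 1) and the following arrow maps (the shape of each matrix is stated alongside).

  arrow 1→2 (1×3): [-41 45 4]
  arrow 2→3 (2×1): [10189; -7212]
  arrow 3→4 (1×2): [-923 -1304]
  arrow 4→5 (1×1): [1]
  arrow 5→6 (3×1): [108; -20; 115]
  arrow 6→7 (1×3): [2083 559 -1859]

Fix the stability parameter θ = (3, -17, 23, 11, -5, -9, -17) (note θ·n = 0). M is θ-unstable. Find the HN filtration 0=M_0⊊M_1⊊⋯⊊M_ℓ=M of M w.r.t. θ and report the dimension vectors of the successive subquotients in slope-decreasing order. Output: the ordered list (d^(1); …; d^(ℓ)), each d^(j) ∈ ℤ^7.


Barcode: M ≅ I[1,1]^2, I[1,7], I[3,3], I[6,6]^2. HN layers by μ_θ (5 steps, strictly decreasing):
  μ^(1)=23; μ^(2)=3; μ^(3)=3/5; μ^(4)=-7; μ^(5)=-9

((0, 0, 1, 0, 0, 0, 0); (2, 0, 0, 0, 0, 0, 0); (0, 0, 1, 1, 1, 1, 1); (1, 1, 0, 0, 0, 0, 0); (0, 0, 0, 0, 0, 2, 0))


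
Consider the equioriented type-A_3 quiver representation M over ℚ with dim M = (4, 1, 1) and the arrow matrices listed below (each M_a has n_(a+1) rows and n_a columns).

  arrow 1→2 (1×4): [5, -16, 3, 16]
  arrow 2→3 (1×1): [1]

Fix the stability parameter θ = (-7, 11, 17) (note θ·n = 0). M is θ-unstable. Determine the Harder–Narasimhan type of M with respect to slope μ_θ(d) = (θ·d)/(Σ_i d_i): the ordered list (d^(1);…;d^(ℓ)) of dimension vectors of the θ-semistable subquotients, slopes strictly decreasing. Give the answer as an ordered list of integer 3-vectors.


Interval decomposition of M: I[1,1]^3, I[1,3].
HN type (ℓ=3): μ^(1)=17; μ^(2)=11; μ^(3)=-7

((0, 0, 1); (0, 1, 0); (4, 0, 0))


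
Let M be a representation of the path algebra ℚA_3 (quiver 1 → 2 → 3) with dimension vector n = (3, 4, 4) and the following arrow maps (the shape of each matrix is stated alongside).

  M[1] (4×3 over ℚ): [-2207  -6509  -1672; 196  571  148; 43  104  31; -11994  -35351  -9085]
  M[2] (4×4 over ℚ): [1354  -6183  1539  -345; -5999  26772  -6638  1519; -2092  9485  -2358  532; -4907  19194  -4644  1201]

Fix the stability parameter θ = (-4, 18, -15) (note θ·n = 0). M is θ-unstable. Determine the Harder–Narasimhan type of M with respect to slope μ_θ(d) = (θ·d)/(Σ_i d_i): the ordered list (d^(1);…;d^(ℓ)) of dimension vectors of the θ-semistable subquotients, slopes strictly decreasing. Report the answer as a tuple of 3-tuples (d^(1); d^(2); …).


Barcode: M ≅ I[1,3]^3, I[2,3]. HN layers by μ_θ (2 steps, strictly decreasing):
  μ^(1)=3/2; μ^(2)=-4

((0, 4, 4); (3, 0, 0))


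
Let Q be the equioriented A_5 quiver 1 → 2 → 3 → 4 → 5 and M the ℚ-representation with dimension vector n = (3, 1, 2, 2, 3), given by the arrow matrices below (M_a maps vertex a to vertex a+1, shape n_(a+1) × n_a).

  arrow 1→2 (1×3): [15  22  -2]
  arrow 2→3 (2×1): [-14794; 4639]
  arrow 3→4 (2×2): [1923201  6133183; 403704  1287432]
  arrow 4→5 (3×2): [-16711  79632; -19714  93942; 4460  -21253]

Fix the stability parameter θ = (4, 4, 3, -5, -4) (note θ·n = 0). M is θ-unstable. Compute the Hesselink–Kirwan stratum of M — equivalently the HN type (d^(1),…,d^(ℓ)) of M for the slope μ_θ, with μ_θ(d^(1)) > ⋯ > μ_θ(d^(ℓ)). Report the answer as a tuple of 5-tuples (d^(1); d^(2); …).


Via rank(M_{q-1}∘⋯∘M_p): M ≅ I[1,1]^2, I[1,5], I[3,3], I[4,5], I[5,5].
μ_θ-semistable layers: μ^(1)=4; μ^(2)=3; μ^(3)=2/5; μ^(4)=-4; μ^(5)=-5

((2, 0, 0, 0, 0); (0, 0, 1, 0, 0); (1, 1, 1, 1, 1); (0, 0, 0, 0, 2); (0, 0, 0, 1, 0))


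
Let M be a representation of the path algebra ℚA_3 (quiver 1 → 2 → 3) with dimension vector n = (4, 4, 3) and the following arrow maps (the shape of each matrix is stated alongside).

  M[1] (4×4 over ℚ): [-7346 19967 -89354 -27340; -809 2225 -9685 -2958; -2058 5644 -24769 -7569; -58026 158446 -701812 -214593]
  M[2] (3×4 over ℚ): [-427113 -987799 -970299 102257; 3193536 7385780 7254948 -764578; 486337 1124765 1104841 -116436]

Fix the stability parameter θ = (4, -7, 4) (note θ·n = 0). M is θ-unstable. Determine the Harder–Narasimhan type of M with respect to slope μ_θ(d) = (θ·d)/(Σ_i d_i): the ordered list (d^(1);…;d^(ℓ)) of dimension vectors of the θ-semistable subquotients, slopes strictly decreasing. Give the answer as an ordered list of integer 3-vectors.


Interval decomposition of M: I[1,2]^2, I[1,3]^2, I[3,3].
HN type (ℓ=2): μ^(1)=4; μ^(2)=-3/2

((0, 0, 3); (4, 4, 0))


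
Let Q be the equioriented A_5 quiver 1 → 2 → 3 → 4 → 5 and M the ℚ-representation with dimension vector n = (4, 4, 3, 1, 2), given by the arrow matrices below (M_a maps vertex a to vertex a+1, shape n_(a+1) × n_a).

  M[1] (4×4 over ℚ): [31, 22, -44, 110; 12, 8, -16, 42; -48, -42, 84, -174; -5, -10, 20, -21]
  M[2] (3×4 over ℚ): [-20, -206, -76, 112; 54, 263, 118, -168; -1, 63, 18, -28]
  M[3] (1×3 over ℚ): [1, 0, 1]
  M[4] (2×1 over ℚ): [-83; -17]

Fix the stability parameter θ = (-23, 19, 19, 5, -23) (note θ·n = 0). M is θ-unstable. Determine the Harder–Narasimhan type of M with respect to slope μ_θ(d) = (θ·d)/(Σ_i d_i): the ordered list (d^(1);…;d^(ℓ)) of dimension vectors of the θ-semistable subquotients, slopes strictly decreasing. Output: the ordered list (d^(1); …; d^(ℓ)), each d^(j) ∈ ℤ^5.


Via rank(M_{q-1}∘⋯∘M_p): M ≅ I[1,1], I[1,2], I[1,3], I[1,5], I[2,2], I[3,3], I[5,5].
μ_θ-semistable layers: μ^(1)=19; μ^(2)=5; μ^(3)=-23

((0, 3, 2, 0, 0); (0, 1, 1, 1, 1); (4, 0, 0, 0, 1))


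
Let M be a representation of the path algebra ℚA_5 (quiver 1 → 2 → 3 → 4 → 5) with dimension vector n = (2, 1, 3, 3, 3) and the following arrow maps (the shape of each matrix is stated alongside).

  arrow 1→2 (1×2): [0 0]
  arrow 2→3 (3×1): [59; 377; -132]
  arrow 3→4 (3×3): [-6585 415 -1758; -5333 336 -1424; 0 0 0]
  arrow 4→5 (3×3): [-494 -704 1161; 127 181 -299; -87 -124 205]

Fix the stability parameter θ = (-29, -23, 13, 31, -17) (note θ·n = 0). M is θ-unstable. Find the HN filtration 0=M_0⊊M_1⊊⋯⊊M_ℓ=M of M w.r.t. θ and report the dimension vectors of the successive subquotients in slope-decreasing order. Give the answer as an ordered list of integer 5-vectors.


Interval decomposition of M: I[1,1]^2, I[2,5], I[3,3], I[3,5], I[4,5].
HN type (ℓ=5): μ^(1)=13; μ^(2)=9; μ^(3)=7; μ^(4)=-23; μ^(5)=-29

((0, 0, 1, 0, 0); (0, 0, 2, 2, 2); (0, 0, 0, 1, 1); (0, 1, 0, 0, 0); (2, 0, 0, 0, 0))


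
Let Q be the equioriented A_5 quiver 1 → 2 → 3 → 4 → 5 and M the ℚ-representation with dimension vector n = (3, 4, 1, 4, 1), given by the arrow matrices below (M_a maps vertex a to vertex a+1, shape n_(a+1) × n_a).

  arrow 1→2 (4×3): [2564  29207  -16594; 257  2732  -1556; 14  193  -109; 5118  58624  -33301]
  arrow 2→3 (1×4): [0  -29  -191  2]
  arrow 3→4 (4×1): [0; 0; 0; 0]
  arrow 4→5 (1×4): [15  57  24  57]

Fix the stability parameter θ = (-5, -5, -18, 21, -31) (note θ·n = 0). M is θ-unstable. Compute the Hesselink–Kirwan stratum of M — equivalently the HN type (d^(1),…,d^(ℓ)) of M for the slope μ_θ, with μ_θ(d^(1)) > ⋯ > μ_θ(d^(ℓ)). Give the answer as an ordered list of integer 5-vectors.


Barcode: M ≅ I[1,2]^2, I[1,3], I[2,2], I[4,4]^3, I[4,5]. HN layers by μ_θ (3 steps, strictly decreasing):
  μ^(1)=21; μ^(2)=-5; μ^(3)=-28/3

((0, 0, 0, 3, 0); (2, 3, 0, 1, 1); (1, 1, 1, 0, 0))


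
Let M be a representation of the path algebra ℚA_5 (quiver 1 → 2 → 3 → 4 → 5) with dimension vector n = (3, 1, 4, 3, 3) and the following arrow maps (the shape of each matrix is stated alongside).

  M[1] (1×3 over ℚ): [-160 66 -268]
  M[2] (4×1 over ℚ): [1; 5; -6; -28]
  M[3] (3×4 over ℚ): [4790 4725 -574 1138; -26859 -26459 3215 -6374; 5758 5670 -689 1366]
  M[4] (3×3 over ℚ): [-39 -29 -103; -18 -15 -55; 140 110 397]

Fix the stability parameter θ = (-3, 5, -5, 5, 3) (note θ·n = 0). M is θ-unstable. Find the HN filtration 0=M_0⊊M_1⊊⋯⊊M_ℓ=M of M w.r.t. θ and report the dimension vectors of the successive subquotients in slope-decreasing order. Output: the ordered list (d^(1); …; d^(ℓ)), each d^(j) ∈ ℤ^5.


Interval decomposition of M: I[1,1]^2, I[1,5], I[3,3], I[3,5]^2.
HN type (ℓ=4): μ^(1)=4; μ^(2)=0; μ^(3)=-3; μ^(4)=-5

((0, 0, 0, 3, 3); (0, 1, 1, 0, 0); (3, 0, 0, 0, 0); (0, 0, 3, 0, 0))
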